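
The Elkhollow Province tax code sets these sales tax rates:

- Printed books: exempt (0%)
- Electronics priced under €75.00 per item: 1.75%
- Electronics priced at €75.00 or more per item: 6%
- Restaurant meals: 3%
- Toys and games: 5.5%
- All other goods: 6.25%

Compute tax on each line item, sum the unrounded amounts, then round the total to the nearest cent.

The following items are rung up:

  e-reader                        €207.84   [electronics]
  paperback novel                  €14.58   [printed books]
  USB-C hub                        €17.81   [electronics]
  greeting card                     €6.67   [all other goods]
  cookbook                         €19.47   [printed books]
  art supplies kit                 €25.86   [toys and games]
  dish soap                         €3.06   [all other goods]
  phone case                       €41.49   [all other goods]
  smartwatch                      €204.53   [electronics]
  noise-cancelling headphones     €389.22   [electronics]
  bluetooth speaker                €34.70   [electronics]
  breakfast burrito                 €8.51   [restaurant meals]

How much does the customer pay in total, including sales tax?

€1027.63

E-reader €207.84: electronics, €75.00 or more → 6% → €12.4704
Paperback novel €14.58: printed books → 0% → €0.00
USB-C hub €17.81: electronics, under €75.00 → 1.75% → €0.311675
Greeting card €6.67: all other goods → 6.25% → €0.416875
Cookbook €19.47: printed books → 0% → €0.00
Art supplies kit €25.86: toys and games → 5.5% → €1.4223
Dish soap €3.06: all other goods → 6.25% → €0.19125
Phone case €41.49: all other goods → 6.25% → €2.593125
Smartwatch €204.53: electronics, €75.00 or more → 6% → €12.2718
Noise-cancelling headphones €389.22: electronics, €75.00 or more → 6% → €23.3532
Bluetooth speaker €34.70: electronics, under €75.00 → 1.75% → €0.60725
Breakfast burrito €8.51: restaurant meals → 3% → €0.2553
Subtotal = €973.74; unrounded tax = €53.893175 → €53.89; total due = €1027.63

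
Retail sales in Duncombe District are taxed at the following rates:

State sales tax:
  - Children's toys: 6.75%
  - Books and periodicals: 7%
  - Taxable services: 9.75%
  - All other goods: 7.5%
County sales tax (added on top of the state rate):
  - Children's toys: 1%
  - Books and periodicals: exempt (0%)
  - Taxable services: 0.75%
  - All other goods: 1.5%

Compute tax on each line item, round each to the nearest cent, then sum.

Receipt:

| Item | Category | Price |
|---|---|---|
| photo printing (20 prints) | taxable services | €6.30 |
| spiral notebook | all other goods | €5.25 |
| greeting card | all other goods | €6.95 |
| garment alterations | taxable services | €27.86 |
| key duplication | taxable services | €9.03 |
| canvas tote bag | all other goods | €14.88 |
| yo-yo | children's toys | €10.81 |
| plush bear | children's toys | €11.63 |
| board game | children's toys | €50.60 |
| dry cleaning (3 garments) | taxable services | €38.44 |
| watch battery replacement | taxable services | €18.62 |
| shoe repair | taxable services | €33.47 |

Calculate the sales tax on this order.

Photo printing (20 prints) €6.30: taxable services → 9.75% + 0.75% county = 10.5% → €0.66
Spiral notebook €5.25: all other goods → 7.5% + 1.5% county = 9% → €0.47
Greeting card €6.95: all other goods → 7.5% + 1.5% county = 9% → €0.63
Garment alterations €27.86: taxable services → 9.75% + 0.75% county = 10.5% → €2.93
Key duplication €9.03: taxable services → 9.75% + 0.75% county = 10.5% → €0.95
Canvas tote bag €14.88: all other goods → 7.5% + 1.5% county = 9% → €1.34
Yo-yo €10.81: children's toys → 6.75% + 1% county = 7.75% → €0.84
Plush bear €11.63: children's toys → 6.75% + 1% county = 7.75% → €0.90
Board game €50.60: children's toys → 6.75% + 1% county = 7.75% → €3.92
Dry cleaning (3 garments) €38.44: taxable services → 9.75% + 0.75% county = 10.5% → €4.04
Watch battery replacement €18.62: taxable services → 9.75% + 0.75% county = 10.5% → €1.96
Shoe repair €33.47: taxable services → 9.75% + 0.75% county = 10.5% → €3.51
Total tax = €0.66 + €0.47 + €0.63 + €2.93 + €0.95 + €1.34 + €0.84 + €0.90 + €3.92 + €4.04 + €1.96 + €3.51 = €22.15

€22.15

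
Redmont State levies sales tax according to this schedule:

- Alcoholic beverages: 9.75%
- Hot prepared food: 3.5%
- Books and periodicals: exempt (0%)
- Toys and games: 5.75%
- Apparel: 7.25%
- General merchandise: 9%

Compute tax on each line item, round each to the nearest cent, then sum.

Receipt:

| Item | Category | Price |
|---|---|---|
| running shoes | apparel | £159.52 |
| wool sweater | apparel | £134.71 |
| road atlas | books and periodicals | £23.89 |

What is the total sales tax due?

Running shoes £159.52: apparel → 7.25% → £11.57
Wool sweater £134.71: apparel → 7.25% → £9.77
Road atlas £23.89: books and periodicals → 0% → £0.00
Total tax = £11.57 + £9.77 = £21.34

£21.34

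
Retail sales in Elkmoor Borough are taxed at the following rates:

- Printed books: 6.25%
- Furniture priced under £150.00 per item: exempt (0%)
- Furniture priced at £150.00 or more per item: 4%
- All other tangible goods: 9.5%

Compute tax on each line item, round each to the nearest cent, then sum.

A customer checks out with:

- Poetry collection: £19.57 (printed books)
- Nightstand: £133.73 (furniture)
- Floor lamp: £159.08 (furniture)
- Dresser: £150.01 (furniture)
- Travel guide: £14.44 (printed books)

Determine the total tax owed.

£14.48

Poetry collection £19.57: printed books → 6.25% → £1.22
Nightstand £133.73: furniture, under £150.00 → 0% → £0.00
Floor lamp £159.08: furniture, £150.00 or more → 4% → £6.36
Dresser £150.01: furniture, £150.00 or more → 4% → £6.00
Travel guide £14.44: printed books → 6.25% → £0.90
Total tax = £1.22 + £6.36 + £6.00 + £0.90 = £14.48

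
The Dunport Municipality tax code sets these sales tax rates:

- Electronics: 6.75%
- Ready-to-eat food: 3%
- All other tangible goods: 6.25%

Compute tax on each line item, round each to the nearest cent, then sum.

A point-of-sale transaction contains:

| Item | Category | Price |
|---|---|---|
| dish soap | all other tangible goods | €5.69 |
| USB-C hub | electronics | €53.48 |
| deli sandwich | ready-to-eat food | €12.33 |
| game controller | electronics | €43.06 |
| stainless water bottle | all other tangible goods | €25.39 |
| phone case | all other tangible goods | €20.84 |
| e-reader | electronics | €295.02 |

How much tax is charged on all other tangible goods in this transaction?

Dish soap €5.69: all other tangible goods → 6.25% → €0.36
Stainless water bottle €25.39: all other tangible goods → 6.25% → €1.59
Phone case €20.84: all other tangible goods → 6.25% → €1.30
Tax on all other tangible goods = €0.36 + €1.59 + €1.30 = €3.25

€3.25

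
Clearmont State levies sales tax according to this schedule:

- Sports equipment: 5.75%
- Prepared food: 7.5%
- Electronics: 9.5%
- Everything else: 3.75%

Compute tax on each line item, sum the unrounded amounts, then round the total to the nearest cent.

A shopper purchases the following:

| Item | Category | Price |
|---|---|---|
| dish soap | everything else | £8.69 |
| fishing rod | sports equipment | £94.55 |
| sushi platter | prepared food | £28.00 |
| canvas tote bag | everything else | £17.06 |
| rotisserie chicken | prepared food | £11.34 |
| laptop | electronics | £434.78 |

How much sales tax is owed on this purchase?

£50.66

Dish soap £8.69: everything else → 3.75% → £0.325875
Fishing rod £94.55: sports equipment → 5.75% → £5.436625
Sushi platter £28.00: prepared food → 7.5% → £2.10
Canvas tote bag £17.06: everything else → 3.75% → £0.63975
Rotisserie chicken £11.34: prepared food → 7.5% → £0.8505
Laptop £434.78: electronics → 9.5% → £41.3041
Unrounded tax sum = £50.65685 → £50.66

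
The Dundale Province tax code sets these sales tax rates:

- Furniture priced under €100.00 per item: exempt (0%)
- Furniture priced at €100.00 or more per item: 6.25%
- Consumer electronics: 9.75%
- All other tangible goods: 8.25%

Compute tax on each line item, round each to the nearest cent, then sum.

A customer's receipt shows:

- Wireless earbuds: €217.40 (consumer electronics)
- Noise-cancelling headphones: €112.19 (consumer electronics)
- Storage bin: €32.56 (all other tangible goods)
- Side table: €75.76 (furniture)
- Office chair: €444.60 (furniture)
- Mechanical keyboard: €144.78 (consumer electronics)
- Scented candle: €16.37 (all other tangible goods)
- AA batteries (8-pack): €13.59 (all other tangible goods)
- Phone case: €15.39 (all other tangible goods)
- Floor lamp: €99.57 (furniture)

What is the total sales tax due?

Wireless earbuds €217.40: consumer electronics → 9.75% → €21.20
Noise-cancelling headphones €112.19: consumer electronics → 9.75% → €10.94
Storage bin €32.56: all other tangible goods → 8.25% → €2.69
Side table €75.76: furniture, under €100.00 → 0% → €0.00
Office chair €444.60: furniture, €100.00 or more → 6.25% → €27.79
Mechanical keyboard €144.78: consumer electronics → 9.75% → €14.12
Scented candle €16.37: all other tangible goods → 8.25% → €1.35
AA batteries (8-pack) €13.59: all other tangible goods → 8.25% → €1.12
Phone case €15.39: all other tangible goods → 8.25% → €1.27
Floor lamp €99.57: furniture, under €100.00 → 0% → €0.00
Total tax = €21.20 + €10.94 + €2.69 + €27.79 + €14.12 + €1.35 + €1.12 + €1.27 = €80.48

€80.48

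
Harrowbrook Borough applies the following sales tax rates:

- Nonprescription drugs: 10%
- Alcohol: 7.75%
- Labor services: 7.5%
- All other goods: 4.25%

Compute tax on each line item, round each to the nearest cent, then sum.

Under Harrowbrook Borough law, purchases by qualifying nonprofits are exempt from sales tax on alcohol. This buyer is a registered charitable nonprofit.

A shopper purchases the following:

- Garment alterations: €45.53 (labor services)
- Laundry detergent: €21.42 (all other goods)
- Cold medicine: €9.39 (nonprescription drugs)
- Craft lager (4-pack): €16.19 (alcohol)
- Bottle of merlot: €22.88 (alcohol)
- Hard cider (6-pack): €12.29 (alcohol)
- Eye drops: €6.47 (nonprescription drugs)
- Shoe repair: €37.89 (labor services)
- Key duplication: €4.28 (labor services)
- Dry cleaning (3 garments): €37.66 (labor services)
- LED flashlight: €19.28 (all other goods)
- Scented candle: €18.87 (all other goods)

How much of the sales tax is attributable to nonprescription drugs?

Cold medicine €9.39: nonprescription drugs → 10% → €0.94
Eye drops €6.47: nonprescription drugs → 10% → €0.65
Tax on nonprescription drugs = €0.94 + €0.65 = €1.59

€1.59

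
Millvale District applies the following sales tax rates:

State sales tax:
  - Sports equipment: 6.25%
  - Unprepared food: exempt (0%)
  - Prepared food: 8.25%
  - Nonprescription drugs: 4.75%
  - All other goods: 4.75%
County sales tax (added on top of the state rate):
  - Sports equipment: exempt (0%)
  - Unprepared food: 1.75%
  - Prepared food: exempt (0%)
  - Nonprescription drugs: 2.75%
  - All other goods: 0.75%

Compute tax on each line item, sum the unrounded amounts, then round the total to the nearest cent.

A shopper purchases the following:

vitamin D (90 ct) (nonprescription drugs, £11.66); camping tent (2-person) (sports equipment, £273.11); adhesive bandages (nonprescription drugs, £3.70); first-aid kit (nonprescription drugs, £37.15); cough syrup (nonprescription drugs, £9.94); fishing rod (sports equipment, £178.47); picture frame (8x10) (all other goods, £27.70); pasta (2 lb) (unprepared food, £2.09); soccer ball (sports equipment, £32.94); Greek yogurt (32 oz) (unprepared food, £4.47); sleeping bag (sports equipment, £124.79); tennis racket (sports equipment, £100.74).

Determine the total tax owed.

Vitamin D (90 ct) £11.66: nonprescription drugs → 4.75% + 2.75% county = 7.5% → £0.8745
Camping tent (2-person) £273.11: sports equipment → 6.25% + 0% county = 6.25% → £17.069375
Adhesive bandages £3.70: nonprescription drugs → 4.75% + 2.75% county = 7.5% → £0.2775
First-aid kit £37.15: nonprescription drugs → 4.75% + 2.75% county = 7.5% → £2.78625
Cough syrup £9.94: nonprescription drugs → 4.75% + 2.75% county = 7.5% → £0.7455
Fishing rod £178.47: sports equipment → 6.25% + 0% county = 6.25% → £11.154375
Picture frame (8x10) £27.70: all other goods → 4.75% + 0.75% county = 5.5% → £1.5235
Pasta (2 lb) £2.09: unprepared food → 0% + 1.75% county = 1.75% → £0.036575
Soccer ball £32.94: sports equipment → 6.25% + 0% county = 6.25% → £2.05875
Greek yogurt (32 oz) £4.47: unprepared food → 0% + 1.75% county = 1.75% → £0.078225
Sleeping bag £124.79: sports equipment → 6.25% + 0% county = 6.25% → £7.799375
Tennis racket £100.74: sports equipment → 6.25% + 0% county = 6.25% → £6.29625
Unrounded tax sum = £50.700175 → £50.70

£50.70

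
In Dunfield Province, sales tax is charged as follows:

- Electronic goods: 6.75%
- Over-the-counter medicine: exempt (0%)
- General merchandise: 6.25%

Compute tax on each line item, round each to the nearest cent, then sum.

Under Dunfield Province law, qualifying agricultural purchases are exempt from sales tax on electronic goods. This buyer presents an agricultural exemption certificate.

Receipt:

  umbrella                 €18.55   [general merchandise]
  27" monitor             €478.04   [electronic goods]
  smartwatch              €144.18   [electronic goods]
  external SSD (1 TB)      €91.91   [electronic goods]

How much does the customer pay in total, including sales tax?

€733.84

Umbrella €18.55: general merchandise → 6.25% → €1.16
27" monitor €478.04: electronic goods, buyer-exempt → 0% → €0.00
Smartwatch €144.18: electronic goods, buyer-exempt → 0% → €0.00
External SSD (1 TB) €91.91: electronic goods, buyer-exempt → 0% → €0.00
Subtotal = €732.68; tax = €1.16; total due = €733.84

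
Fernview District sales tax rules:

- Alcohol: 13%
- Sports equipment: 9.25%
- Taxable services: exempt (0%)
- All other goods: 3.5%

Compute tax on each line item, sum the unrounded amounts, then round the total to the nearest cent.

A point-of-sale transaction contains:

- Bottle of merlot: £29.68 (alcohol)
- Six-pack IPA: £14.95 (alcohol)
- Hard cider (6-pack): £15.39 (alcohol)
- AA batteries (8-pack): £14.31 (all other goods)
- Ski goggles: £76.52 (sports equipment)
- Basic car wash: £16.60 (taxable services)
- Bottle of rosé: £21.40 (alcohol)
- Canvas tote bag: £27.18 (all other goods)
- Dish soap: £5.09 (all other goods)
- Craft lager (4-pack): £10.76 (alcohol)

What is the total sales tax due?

£20.69

Bottle of merlot £29.68: alcohol → 13% → £3.8584
Six-pack IPA £14.95: alcohol → 13% → £1.9435
Hard cider (6-pack) £15.39: alcohol → 13% → £2.0007
AA batteries (8-pack) £14.31: all other goods → 3.5% → £0.50085
Ski goggles £76.52: sports equipment → 9.25% → £7.0781
Basic car wash £16.60: taxable services → 0% → £0.00
Bottle of rosé £21.40: alcohol → 13% → £2.782
Canvas tote bag £27.18: all other goods → 3.5% → £0.9513
Dish soap £5.09: all other goods → 3.5% → £0.17815
Craft lager (4-pack) £10.76: alcohol → 13% → £1.3988
Unrounded tax sum = £20.6918 → £20.69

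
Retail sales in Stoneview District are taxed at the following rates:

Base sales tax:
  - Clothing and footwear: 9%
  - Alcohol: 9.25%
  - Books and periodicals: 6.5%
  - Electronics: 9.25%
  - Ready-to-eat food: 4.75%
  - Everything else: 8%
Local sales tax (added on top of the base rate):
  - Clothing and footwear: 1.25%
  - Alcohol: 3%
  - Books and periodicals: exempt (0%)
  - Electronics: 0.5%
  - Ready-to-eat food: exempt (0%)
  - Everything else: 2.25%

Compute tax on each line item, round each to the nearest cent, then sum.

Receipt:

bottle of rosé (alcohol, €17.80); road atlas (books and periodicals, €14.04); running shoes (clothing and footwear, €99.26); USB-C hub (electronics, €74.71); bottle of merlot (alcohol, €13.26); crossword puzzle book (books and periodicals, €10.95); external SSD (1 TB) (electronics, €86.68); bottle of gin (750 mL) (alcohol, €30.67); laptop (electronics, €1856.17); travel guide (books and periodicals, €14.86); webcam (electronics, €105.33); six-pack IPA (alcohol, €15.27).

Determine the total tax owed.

Bottle of rosé €17.80: alcohol → 9.25% + 3% local = 12.25% → €2.18
Road atlas €14.04: books and periodicals → 6.5% + 0% local = 6.5% → €0.91
Running shoes €99.26: clothing and footwear → 9% + 1.25% local = 10.25% → €10.17
USB-C hub €74.71: electronics → 9.25% + 0.5% local = 9.75% → €7.28
Bottle of merlot €13.26: alcohol → 9.25% + 3% local = 12.25% → €1.62
Crossword puzzle book €10.95: books and periodicals → 6.5% + 0% local = 6.5% → €0.71
External SSD (1 TB) €86.68: electronics → 9.25% + 0.5% local = 9.75% → €8.45
Bottle of gin (750 mL) €30.67: alcohol → 9.25% + 3% local = 12.25% → €3.76
Laptop €1856.17: electronics → 9.25% + 0.5% local = 9.75% → €180.98
Travel guide €14.86: books and periodicals → 6.5% + 0% local = 6.5% → €0.97
Webcam €105.33: electronics → 9.25% + 0.5% local = 9.75% → €10.27
Six-pack IPA €15.27: alcohol → 9.25% + 3% local = 12.25% → €1.87
Total tax = €2.18 + €0.91 + €10.17 + €7.28 + €1.62 + €0.71 + €8.45 + €3.76 + €180.98 + €0.97 + €10.27 + €1.87 = €229.17

€229.17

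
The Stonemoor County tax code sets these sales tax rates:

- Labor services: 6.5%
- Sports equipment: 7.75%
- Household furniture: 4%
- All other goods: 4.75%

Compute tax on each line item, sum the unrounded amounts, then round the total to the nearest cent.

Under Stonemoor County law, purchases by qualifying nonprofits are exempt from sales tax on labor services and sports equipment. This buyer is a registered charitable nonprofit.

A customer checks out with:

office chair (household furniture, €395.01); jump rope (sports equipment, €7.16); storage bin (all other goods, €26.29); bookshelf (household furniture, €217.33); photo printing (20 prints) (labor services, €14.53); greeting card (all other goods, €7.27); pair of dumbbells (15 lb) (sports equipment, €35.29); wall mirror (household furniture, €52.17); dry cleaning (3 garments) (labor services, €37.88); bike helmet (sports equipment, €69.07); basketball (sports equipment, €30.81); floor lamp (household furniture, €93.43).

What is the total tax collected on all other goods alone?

€1.59

Storage bin €26.29: all other goods → 4.75% → €1.248775
Greeting card €7.27: all other goods → 4.75% → €0.345325
Tax on all other goods: unrounded sum = €1.5941 → €1.59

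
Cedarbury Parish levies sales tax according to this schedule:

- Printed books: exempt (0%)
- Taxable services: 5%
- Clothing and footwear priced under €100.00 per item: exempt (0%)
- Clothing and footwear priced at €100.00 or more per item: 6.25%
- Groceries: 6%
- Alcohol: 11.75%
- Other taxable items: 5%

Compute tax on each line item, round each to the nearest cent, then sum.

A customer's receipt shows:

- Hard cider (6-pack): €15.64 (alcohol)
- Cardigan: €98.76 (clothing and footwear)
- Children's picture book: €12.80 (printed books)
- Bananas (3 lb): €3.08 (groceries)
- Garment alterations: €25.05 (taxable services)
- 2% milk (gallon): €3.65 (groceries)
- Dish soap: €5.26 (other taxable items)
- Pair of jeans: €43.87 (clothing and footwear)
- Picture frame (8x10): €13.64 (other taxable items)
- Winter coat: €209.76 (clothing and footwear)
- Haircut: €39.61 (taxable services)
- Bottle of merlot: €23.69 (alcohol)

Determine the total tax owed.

Hard cider (6-pack) €15.64: alcohol → 11.75% → €1.84
Cardigan €98.76: clothing and footwear, under €100.00 → 0% → €0.00
Children's picture book €12.80: printed books → 0% → €0.00
Bananas (3 lb) €3.08: groceries → 6% → €0.18
Garment alterations €25.05: taxable services → 5% → €1.25
2% milk (gallon) €3.65: groceries → 6% → €0.22
Dish soap €5.26: other taxable items → 5% → €0.26
Pair of jeans €43.87: clothing and footwear, under €100.00 → 0% → €0.00
Picture frame (8x10) €13.64: other taxable items → 5% → €0.68
Winter coat €209.76: clothing and footwear, €100.00 or more → 6.25% → €13.11
Haircut €39.61: taxable services → 5% → €1.98
Bottle of merlot €23.69: alcohol → 11.75% → €2.78
Total tax = €1.84 + €0.18 + €1.25 + €0.22 + €0.26 + €0.68 + €13.11 + €1.98 + €2.78 = €22.30

€22.30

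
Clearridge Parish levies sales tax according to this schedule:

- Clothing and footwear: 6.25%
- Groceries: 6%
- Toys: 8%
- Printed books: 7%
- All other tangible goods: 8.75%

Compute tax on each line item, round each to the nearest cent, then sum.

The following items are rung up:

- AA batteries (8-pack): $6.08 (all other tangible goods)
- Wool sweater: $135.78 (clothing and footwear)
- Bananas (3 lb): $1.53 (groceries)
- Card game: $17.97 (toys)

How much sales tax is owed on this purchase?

AA batteries (8-pack) $6.08: all other tangible goods → 8.75% → $0.53
Wool sweater $135.78: clothing and footwear → 6.25% → $8.49
Bananas (3 lb) $1.53: groceries → 6% → $0.09
Card game $17.97: toys → 8% → $1.44
Total tax = $0.53 + $8.49 + $0.09 + $1.44 = $10.55

$10.55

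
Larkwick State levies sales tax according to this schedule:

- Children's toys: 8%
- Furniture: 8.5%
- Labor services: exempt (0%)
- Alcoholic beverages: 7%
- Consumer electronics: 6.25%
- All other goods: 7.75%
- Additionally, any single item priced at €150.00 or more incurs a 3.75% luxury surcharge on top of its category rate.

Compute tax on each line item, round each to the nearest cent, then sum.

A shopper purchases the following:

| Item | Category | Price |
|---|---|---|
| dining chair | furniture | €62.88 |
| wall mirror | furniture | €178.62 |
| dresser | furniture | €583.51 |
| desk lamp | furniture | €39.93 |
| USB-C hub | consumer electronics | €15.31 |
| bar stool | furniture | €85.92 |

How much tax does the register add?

Dining chair €62.88: furniture → 8.5% → €5.34
Wall mirror €178.62: furniture → 8.5% + 3.75% surcharge = 12.25% → €21.88
Dresser €583.51: furniture → 8.5% + 3.75% surcharge = 12.25% → €71.48
Desk lamp €39.93: furniture → 8.5% → €3.39
USB-C hub €15.31: consumer electronics → 6.25% → €0.96
Bar stool €85.92: furniture → 8.5% → €7.30
Total tax = €5.34 + €21.88 + €71.48 + €3.39 + €0.96 + €7.30 = €110.35

€110.35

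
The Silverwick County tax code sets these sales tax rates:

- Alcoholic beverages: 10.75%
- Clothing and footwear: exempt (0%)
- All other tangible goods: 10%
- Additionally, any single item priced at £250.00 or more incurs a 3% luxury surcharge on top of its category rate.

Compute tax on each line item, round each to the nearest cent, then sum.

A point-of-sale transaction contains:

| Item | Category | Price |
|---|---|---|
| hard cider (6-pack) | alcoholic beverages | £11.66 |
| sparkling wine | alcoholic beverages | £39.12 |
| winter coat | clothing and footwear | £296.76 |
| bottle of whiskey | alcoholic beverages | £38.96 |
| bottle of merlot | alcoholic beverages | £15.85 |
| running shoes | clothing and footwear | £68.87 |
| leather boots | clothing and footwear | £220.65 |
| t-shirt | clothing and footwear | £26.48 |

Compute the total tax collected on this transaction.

£20.25

Hard cider (6-pack) £11.66: alcoholic beverages → 10.75% → £1.25
Sparkling wine £39.12: alcoholic beverages → 10.75% → £4.21
Winter coat £296.76: clothing and footwear → 0% + 3% surcharge = 3% → £8.90
Bottle of whiskey £38.96: alcoholic beverages → 10.75% → £4.19
Bottle of merlot £15.85: alcoholic beverages → 10.75% → £1.70
Running shoes £68.87: clothing and footwear → 0% → £0.00
Leather boots £220.65: clothing and footwear → 0% → £0.00
T-shirt £26.48: clothing and footwear → 0% → £0.00
Total tax = £1.25 + £4.21 + £8.90 + £4.19 + £1.70 = £20.25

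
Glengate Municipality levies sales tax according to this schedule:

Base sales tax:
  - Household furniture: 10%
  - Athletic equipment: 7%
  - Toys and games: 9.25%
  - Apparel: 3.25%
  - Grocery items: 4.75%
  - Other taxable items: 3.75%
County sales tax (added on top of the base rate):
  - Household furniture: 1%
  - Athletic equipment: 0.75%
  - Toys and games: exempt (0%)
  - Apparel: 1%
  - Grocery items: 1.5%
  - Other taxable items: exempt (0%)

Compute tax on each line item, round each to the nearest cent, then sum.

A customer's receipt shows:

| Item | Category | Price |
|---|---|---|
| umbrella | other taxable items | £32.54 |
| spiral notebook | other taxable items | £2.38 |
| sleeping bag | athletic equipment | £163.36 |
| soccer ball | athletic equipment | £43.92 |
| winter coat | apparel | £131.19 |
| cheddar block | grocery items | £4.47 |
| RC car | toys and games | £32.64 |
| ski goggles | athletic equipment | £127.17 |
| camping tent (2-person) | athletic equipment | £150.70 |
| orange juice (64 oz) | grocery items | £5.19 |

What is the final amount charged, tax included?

£741.67

Umbrella £32.54: other taxable items → 3.75% + 0% county = 3.75% → £1.22
Spiral notebook £2.38: other taxable items → 3.75% + 0% county = 3.75% → £0.09
Sleeping bag £163.36: athletic equipment → 7% + 0.75% county = 7.75% → £12.66
Soccer ball £43.92: athletic equipment → 7% + 0.75% county = 7.75% → £3.40
Winter coat £131.19: apparel → 3.25% + 1% county = 4.25% → £5.58
Cheddar block £4.47: grocery items → 4.75% + 1.5% county = 6.25% → £0.28
RC car £32.64: toys and games → 9.25% + 0% county = 9.25% → £3.02
Ski goggles £127.17: athletic equipment → 7% + 0.75% county = 7.75% → £9.86
Camping tent (2-person) £150.70: athletic equipment → 7% + 0.75% county = 7.75% → £11.68
Orange juice (64 oz) £5.19: grocery items → 4.75% + 1.5% county = 6.25% → £0.32
Subtotal = £693.56; tax = £48.11; total due = £741.67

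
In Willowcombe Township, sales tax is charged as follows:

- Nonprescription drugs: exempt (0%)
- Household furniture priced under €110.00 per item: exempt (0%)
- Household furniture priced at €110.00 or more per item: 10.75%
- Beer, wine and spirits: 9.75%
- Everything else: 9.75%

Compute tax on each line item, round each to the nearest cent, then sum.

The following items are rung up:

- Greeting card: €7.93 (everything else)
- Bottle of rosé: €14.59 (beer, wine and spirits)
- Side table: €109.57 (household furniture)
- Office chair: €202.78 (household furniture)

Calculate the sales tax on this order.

Greeting card €7.93: everything else → 9.75% → €0.77
Bottle of rosé €14.59: beer, wine and spirits → 9.75% → €1.42
Side table €109.57: household furniture, under €110.00 → 0% → €0.00
Office chair €202.78: household furniture, €110.00 or more → 10.75% → €21.80
Total tax = €0.77 + €1.42 + €21.80 = €23.99

€23.99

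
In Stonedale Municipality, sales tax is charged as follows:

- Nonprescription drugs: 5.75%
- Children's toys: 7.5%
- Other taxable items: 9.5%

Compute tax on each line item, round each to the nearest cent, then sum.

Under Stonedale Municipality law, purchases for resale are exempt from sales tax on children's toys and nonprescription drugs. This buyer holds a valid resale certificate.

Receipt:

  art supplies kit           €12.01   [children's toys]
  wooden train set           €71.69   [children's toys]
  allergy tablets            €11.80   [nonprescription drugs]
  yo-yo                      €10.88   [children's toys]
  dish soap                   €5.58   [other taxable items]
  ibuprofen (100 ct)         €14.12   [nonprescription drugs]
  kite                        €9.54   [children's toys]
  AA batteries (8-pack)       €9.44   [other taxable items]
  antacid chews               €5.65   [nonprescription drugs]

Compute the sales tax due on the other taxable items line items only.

Dish soap €5.58: other taxable items → 9.5% → €0.53
AA batteries (8-pack) €9.44: other taxable items → 9.5% → €0.90
Tax on other taxable items = €0.53 + €0.90 = €1.43

€1.43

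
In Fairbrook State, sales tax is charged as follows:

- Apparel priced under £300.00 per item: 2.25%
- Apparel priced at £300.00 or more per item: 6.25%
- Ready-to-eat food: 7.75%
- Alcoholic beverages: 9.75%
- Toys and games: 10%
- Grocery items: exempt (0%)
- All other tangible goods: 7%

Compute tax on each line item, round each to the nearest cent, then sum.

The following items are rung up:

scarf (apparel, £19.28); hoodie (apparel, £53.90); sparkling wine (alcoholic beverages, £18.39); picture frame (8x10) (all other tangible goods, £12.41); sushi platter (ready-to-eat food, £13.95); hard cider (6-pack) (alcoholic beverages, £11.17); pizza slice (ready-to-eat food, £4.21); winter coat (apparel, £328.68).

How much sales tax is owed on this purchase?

£27.34

Scarf £19.28: apparel, under £300.00 → 2.25% → £0.43
Hoodie £53.90: apparel, under £300.00 → 2.25% → £1.21
Sparkling wine £18.39: alcoholic beverages → 9.75% → £1.79
Picture frame (8x10) £12.41: all other tangible goods → 7% → £0.87
Sushi platter £13.95: ready-to-eat food → 7.75% → £1.08
Hard cider (6-pack) £11.17: alcoholic beverages → 9.75% → £1.09
Pizza slice £4.21: ready-to-eat food → 7.75% → £0.33
Winter coat £328.68: apparel, £300.00 or more → 6.25% → £20.54
Total tax = £0.43 + £1.21 + £1.79 + £0.87 + £1.08 + £1.09 + £0.33 + £20.54 = £27.34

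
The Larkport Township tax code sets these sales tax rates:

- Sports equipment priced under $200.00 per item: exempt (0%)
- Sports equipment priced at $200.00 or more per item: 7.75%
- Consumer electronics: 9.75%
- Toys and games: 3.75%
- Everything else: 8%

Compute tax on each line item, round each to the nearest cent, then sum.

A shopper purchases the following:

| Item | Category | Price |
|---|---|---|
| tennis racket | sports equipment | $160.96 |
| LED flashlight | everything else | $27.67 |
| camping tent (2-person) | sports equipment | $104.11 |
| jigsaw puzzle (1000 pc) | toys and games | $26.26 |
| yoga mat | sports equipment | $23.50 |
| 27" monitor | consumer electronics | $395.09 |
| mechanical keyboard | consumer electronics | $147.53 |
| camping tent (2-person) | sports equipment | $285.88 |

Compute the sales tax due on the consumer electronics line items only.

$52.90

27" monitor $395.09: consumer electronics → 9.75% → $38.52
Mechanical keyboard $147.53: consumer electronics → 9.75% → $14.38
Tax on consumer electronics = $38.52 + $14.38 = $52.90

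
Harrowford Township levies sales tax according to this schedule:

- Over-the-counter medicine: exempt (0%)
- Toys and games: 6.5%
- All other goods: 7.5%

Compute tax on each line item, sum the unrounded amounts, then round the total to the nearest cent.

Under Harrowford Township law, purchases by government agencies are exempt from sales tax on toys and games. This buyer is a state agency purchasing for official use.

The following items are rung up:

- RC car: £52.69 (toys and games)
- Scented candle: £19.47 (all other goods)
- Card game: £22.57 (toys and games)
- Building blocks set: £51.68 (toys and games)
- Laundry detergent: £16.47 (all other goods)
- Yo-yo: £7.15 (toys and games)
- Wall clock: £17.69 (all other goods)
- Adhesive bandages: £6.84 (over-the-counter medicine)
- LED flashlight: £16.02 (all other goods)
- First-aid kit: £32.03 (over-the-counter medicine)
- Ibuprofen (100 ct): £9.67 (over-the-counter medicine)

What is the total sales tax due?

RC car £52.69: toys and games, buyer-exempt → 0% → £0.00
Scented candle £19.47: all other goods → 7.5% → £1.46025
Card game £22.57: toys and games, buyer-exempt → 0% → £0.00
Building blocks set £51.68: toys and games, buyer-exempt → 0% → £0.00
Laundry detergent £16.47: all other goods → 7.5% → £1.23525
Yo-yo £7.15: toys and games, buyer-exempt → 0% → £0.00
Wall clock £17.69: all other goods → 7.5% → £1.32675
Adhesive bandages £6.84: over-the-counter medicine → 0% → £0.00
LED flashlight £16.02: all other goods → 7.5% → £1.2015
First-aid kit £32.03: over-the-counter medicine → 0% → £0.00
Ibuprofen (100 ct) £9.67: over-the-counter medicine → 0% → £0.00
Unrounded tax sum = £5.22375 → £5.22

£5.22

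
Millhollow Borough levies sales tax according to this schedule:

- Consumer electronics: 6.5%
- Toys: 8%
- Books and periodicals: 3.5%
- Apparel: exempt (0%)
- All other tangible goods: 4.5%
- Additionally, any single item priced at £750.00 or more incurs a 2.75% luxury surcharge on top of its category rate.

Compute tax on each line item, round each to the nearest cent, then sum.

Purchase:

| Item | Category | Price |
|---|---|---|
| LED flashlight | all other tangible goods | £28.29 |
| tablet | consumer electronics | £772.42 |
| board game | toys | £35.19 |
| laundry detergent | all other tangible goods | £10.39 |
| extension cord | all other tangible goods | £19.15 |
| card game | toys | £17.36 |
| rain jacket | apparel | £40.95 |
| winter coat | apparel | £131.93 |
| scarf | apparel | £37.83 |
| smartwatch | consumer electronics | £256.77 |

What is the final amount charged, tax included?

LED flashlight £28.29: all other tangible goods → 4.5% → £1.27
Tablet £772.42: consumer electronics → 6.5% + 2.75% surcharge = 9.25% → £71.45
Board game £35.19: toys → 8% → £2.82
Laundry detergent £10.39: all other tangible goods → 4.5% → £0.47
Extension cord £19.15: all other tangible goods → 4.5% → £0.86
Card game £17.36: toys → 8% → £1.39
Rain jacket £40.95: apparel → 0% → £0.00
Winter coat £131.93: apparel → 0% → £0.00
Scarf £37.83: apparel → 0% → £0.00
Smartwatch £256.77: consumer electronics → 6.5% → £16.69
Subtotal = £1350.28; tax = £94.95; total due = £1445.23

£1445.23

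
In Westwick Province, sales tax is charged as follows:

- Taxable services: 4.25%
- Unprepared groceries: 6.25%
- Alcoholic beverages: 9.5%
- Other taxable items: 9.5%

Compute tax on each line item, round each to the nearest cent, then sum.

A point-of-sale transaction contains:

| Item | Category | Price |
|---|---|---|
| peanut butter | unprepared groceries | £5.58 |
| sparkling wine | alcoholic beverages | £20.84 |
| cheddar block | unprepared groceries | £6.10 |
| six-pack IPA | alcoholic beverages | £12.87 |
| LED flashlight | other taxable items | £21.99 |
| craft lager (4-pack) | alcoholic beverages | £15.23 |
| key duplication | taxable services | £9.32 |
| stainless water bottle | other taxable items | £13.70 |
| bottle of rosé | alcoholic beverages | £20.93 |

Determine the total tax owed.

£11.16

Peanut butter £5.58: unprepared groceries → 6.25% → £0.35
Sparkling wine £20.84: alcoholic beverages → 9.5% → £1.98
Cheddar block £6.10: unprepared groceries → 6.25% → £0.38
Six-pack IPA £12.87: alcoholic beverages → 9.5% → £1.22
LED flashlight £21.99: other taxable items → 9.5% → £2.09
Craft lager (4-pack) £15.23: alcoholic beverages → 9.5% → £1.45
Key duplication £9.32: taxable services → 4.25% → £0.40
Stainless water bottle £13.70: other taxable items → 9.5% → £1.30
Bottle of rosé £20.93: alcoholic beverages → 9.5% → £1.99
Total tax = £0.35 + £1.98 + £0.38 + £1.22 + £2.09 + £1.45 + £0.40 + £1.30 + £1.99 = £11.16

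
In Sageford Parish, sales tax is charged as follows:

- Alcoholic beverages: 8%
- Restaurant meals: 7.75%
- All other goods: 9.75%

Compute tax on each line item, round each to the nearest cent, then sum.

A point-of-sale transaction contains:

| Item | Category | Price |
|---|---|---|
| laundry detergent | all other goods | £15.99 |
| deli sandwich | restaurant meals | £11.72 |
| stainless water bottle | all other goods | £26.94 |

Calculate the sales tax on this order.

£5.10

Laundry detergent £15.99: all other goods → 9.75% → £1.56
Deli sandwich £11.72: restaurant meals → 7.75% → £0.91
Stainless water bottle £26.94: all other goods → 9.75% → £2.63
Total tax = £1.56 + £0.91 + £2.63 = £5.10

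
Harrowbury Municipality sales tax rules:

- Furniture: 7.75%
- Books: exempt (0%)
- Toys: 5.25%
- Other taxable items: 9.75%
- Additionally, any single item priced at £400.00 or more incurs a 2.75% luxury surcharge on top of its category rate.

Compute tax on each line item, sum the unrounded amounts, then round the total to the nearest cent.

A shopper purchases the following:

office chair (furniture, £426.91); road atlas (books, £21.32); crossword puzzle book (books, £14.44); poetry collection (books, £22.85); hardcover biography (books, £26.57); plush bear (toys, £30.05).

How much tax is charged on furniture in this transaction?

Office chair £426.91: furniture → 7.75% + 2.75% surcharge = 10.5% → £44.82555
Tax on furniture: unrounded sum = £44.82555 → £44.83

£44.83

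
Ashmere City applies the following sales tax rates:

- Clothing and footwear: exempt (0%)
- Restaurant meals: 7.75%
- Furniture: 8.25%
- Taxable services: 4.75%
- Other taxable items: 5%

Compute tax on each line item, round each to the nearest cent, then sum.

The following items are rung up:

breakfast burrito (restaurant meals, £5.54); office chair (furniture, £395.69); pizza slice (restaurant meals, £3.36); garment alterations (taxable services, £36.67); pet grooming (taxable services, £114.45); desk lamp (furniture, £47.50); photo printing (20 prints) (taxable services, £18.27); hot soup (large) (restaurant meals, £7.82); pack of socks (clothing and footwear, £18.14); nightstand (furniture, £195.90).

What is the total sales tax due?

Breakfast burrito £5.54: restaurant meals → 7.75% → £0.43
Office chair £395.69: furniture → 8.25% → £32.64
Pizza slice £3.36: restaurant meals → 7.75% → £0.26
Garment alterations £36.67: taxable services → 4.75% → £1.74
Pet grooming £114.45: taxable services → 4.75% → £5.44
Desk lamp £47.50: furniture → 8.25% → £3.92
Photo printing (20 prints) £18.27: taxable services → 4.75% → £0.87
Hot soup (large) £7.82: restaurant meals → 7.75% → £0.61
Pack of socks £18.14: clothing and footwear → 0% → £0.00
Nightstand £195.90: furniture → 8.25% → £16.16
Total tax = £0.43 + £32.64 + £0.26 + £1.74 + £5.44 + £3.92 + £0.87 + £0.61 + £16.16 = £62.07

£62.07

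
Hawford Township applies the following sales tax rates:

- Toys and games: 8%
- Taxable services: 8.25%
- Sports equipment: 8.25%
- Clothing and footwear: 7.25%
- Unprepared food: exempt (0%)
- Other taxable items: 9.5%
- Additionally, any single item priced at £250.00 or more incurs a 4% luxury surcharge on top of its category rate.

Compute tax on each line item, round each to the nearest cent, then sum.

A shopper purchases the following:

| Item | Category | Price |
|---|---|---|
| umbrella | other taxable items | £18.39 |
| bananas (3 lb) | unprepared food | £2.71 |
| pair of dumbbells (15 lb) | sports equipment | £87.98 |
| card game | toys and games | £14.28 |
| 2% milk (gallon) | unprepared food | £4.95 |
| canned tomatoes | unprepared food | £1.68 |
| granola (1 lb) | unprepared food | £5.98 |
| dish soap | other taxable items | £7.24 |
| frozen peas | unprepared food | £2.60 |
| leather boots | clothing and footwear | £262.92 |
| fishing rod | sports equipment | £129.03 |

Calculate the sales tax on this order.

Umbrella £18.39: other taxable items → 9.5% → £1.75
Bananas (3 lb) £2.71: unprepared food → 0% → £0.00
Pair of dumbbells (15 lb) £87.98: sports equipment → 8.25% → £7.26
Card game £14.28: toys and games → 8% → £1.14
2% milk (gallon) £4.95: unprepared food → 0% → £0.00
Canned tomatoes £1.68: unprepared food → 0% → £0.00
Granola (1 lb) £5.98: unprepared food → 0% → £0.00
Dish soap £7.24: other taxable items → 9.5% → £0.69
Frozen peas £2.60: unprepared food → 0% → £0.00
Leather boots £262.92: clothing and footwear → 7.25% + 4% surcharge = 11.25% → £29.58
Fishing rod £129.03: sports equipment → 8.25% → £10.64
Total tax = £1.75 + £7.26 + £1.14 + £0.69 + £29.58 + £10.64 = £51.06

£51.06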